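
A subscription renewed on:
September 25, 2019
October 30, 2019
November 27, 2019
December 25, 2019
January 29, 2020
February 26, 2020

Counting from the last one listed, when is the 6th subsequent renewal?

These are Wednesdays with 35, 28, 28, 35, 28-day gaps.
Each is the final Wednesday of its month — October 30, 2019 is past the 28th, so '4th Wednesday' doesn't fit.
March 2020 ends with Wednesday March 25, 2020.
April 2020 ends with Wednesday April 29, 2020.
Last Wednesday of May 2020: May 27, 2020.
Last Wednesday of June 2020: June 24, 2020.
July 2020 ends with Wednesday July 29, 2020.
Last Wednesday of August 2020: August 26, 2020.

August 26, 2020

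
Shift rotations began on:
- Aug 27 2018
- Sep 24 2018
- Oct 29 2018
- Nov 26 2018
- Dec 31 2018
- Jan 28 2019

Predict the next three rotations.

Feb 25 2019, Mar 25 2019, Apr 29 2019

All Mondays; the gaps (28, 35, 28, 35, 28) vary with month length.
This is the last Monday of each month.
February 2019 ends with Monday Feb 25 2019.
March 2019 ends with Monday Mar 25 2019.
Last Monday of April 2019: Apr 29 2019.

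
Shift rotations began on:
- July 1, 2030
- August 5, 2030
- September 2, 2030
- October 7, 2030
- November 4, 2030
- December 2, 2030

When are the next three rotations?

January 6, 2031; February 3, 2031; March 3, 2031

These are Mondays at 28- or 35-day spacing (35, 28, 35, 28, 28).
The pattern: 1st Monday of the month.
1st Monday of January 2031: January 6, 2031.
1st Monday of February 2031: February 3, 2031.
March 2031 — 1st Monday is March 3, 2031.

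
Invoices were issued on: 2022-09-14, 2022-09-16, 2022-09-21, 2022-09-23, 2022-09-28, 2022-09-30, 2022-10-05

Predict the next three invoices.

2022-10-07, 2022-10-12, 2022-10-14

Every event lands on a Wednesday or Friday (gaps cycle 2, 5, 2, 5, 2, 5).
So the schedule is: every Wednesday and Friday.
Next Friday: 2022-10-07.
The following Wednesday is 2022-10-12.
Next Friday: 2022-10-14.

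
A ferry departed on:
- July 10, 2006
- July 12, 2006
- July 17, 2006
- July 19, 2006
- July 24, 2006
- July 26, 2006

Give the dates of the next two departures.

The gap pattern 2, 5, 2, 5, 2 repeats every 2 events.
These are the Mondays and Wednesdays of each week.
The following Monday is July 31, 2006.
Next Wednesday: August 2, 2006.

July 31, 2006; August 2, 2006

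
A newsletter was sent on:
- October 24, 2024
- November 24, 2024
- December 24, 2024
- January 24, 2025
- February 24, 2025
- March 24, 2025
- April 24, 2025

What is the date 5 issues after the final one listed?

The day-of-month is always 24 (31, 30, 31, 31, 28, 31 days between events).
So this recurs on the 24th of each month.
May 2025: May 24, 2025.
Next: June 2025 → June 24, 2025.
Next: July 2025 → July 24, 2025.
Next: August 2025 → August 24, 2025.
September 2025: September 24, 2025.

September 24, 2025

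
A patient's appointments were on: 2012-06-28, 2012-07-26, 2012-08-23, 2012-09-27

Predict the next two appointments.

All dates are Thursdays, 28, 28, 35 days apart.
Specifically, the 4th Thursday of each month.
October 2012 — 4th Thursday is 2012-10-25.
November 2012 — 4th Thursday is 2012-11-22.

2012-10-25, 2012-11-22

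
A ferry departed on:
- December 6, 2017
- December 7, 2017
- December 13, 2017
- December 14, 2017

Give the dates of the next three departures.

December 20, 2017; December 21, 2017; December 27, 2017

The gap pattern 1, 6, 1 repeats every 2 events.
These are the Wednesdays and Thursdays of each week.
Next Wednesday: December 20, 2017.
Next Thursday: December 21, 2017.
The following Wednesday is December 27, 2017.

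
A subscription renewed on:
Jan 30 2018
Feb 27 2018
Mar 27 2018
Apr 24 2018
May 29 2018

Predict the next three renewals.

All Tuesdays; the gaps (28, 28, 28, 35) vary with month length.
This is the last Tuesday of each month.
Last Tuesday of June 2018: Jun 26 2018.
July 2018 ends with Tuesday Jul 31 2018.
Last Tuesday of August 2018: Aug 28 2018.

Jun 26 2018, Jul 31 2018, Aug 28 2018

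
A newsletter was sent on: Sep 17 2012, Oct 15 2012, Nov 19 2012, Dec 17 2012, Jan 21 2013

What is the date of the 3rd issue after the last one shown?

Apr 15 2013

Gaps: 28, 35, 28, 35 days — a mix of 28 and 35. Every date is a Monday.
Each is the 3rd Monday of its month.
February 2013 — 3rd Monday is Feb 18 2013.
3rd Monday of March 2013: Mar 18 2013.
April 2013 — 3rd Monday is Apr 15 2013.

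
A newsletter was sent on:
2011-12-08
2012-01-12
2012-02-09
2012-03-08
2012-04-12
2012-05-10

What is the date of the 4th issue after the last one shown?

Gaps: 35, 28, 28, 35, 28 days — a mix of 28 and 35. Every date is a Thursday.
Each is the 2nd Thursday of its month.
June 2012 — 2nd Thursday is 2012-06-14.
2nd Thursday of July 2012: 2012-07-12.
2nd Thursday of August 2012: 2012-08-09.
September 2012 — 2nd Thursday is 2012-09-13.

2012-09-13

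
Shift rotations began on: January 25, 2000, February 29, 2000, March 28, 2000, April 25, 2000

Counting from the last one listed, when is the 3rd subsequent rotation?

These are Tuesdays with 35, 28, 28-day gaps.
Each is the final Tuesday of its month — February 29, 2000 is past the 28th, so '4th Tuesday' doesn't fit.
May 2000 ends with Tuesday May 30, 2000.
Last Tuesday of June 2000: June 27, 2000.
Last Tuesday of July 2000: July 25, 2000.

July 25, 2000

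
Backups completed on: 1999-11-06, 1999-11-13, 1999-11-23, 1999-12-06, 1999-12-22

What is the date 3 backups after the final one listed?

2000-02-26

Gaps: 7, 10, 13, 16 days — each gap is 3 larger than the previous one.
Next gap: 19 days. 1999-12-22 + 19 days = 2000-01-10.
Next gap: 22 days. 2000-01-10 + 22 days = 2000-02-01.
Next gap: 25 days. 2000-02-01 + 25 days = 2000-02-26.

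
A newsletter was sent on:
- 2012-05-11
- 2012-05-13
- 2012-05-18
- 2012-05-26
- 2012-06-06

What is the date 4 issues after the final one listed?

2012-08-19

The spacing grows by 3 each time: 2, 5, 8, 11 days.
Next gap: 14 days. 2012-06-06 + 14 days = 2012-06-20.
Next gap: 17 days. 2012-06-20 + 17 days = 2012-07-07.
Next gap: 20 days. 2012-07-07 + 20 days = 2012-07-27.
Next gap: 23 days. 2012-07-27 + 23 days = 2012-08-19.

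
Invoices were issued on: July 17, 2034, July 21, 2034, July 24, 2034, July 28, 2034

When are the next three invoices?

July 31, 2034; August 4, 2034; August 7, 2034

Gaps: 4, 3, 4 days — not constant, but cyclic with period 2.
The events fall on every Monday and Friday.
Next Monday: July 31, 2034.
The following Friday is August 4, 2034.
The following Monday is August 7, 2034.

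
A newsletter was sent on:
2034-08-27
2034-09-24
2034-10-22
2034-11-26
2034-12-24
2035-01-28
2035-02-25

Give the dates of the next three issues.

All dates are Sundays, 28, 28, 35, 28, 35, 28 days apart.
Specifically, the 4th Sunday of each month.
4th Sunday of March 2035: 2035-03-25.
April 2035 — 4th Sunday is 2035-04-22.
4th Sunday of May 2035: 2035-05-27.

2035-03-25, 2035-04-22, 2035-05-27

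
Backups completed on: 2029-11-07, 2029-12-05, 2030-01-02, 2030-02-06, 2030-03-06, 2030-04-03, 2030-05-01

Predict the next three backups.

2030-06-05, 2030-07-03, 2030-08-07

All dates are Wednesdays, 28, 28, 35, 28, 28, 28 days apart.
Specifically, the 1st Wednesday of each month.
June 2030 — 1st Wednesday is 2030-06-05.
July 2030 — 1st Wednesday is 2030-07-03.
1st Wednesday of August 2030: 2030-08-07.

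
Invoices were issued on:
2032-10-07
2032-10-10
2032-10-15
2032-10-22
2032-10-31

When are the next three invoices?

2032-11-11, 2032-11-24, 2032-12-09

The spacing grows by 2 each time: 3, 5, 7, 9 days.
Next gap: 11 days. 2032-10-31 + 11 days = 2032-11-11.
Next gap: 13 days. 2032-11-11 + 13 days = 2032-11-24.
Next gap: 15 days. 2032-11-24 + 15 days = 2032-12-09.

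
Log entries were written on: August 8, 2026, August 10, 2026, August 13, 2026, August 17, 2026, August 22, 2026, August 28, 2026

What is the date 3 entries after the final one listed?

The spacing grows by 1 each time: 2, 3, 4, 5, 6 days.
Next gap: 7 days. August 28, 2026 + 7 days = September 4, 2026.
Next gap: 8 days. September 4, 2026 + 8 days = September 12, 2026.
Next gap: 9 days. September 12, 2026 + 9 days = September 21, 2026.

September 21, 2026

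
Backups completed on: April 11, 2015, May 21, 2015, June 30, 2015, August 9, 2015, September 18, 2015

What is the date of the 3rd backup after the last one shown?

January 16, 2016

Gaps between consecutive events: 40, 40, 40, 40 days — a constant 40-day interval.
September 18, 2015 + 40 days = October 28, 2015.
October 28, 2015 + 40 days = December 7, 2015.
December 7, 2015 + 40 days = January 16, 2016.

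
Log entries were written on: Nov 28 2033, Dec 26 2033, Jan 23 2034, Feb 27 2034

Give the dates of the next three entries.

Mar 27 2034, Apr 24 2034, May 22 2034

Gaps: 28, 28, 35 days — a mix of 28 and 35. Every date is a Monday.
Each is the 4th Monday of its month.
4th Monday of March 2034: Mar 27 2034.
April 2034 — 4th Monday is Apr 24 2034.
4th Monday of May 2034: May 22 2034.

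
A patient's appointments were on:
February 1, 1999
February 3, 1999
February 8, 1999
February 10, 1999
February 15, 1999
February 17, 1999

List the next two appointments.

The gap pattern 2, 5, 2, 5, 2 repeats every 2 events.
These are the Mondays and Wednesdays of each week.
Next Monday: February 22, 1999.
The following Wednesday is February 24, 1999.

February 22, 1999; February 24, 1999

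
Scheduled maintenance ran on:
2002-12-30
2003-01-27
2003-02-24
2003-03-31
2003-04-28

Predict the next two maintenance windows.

Every date is a Monday; gaps 28, 28, 35, 28 days.
Each is the last Monday of its month (at least one falls on the 29th or later, ruling out '4th Monday').
May 2003 ends with Monday 2003-05-26.
June 2003 ends with Monday 2003-06-30.

2003-05-26, 2003-06-30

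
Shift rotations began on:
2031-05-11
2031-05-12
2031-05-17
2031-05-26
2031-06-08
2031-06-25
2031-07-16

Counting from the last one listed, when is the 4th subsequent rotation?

Gaps: 1, 5, 9, 13, 17, 21 days — each gap is 4 larger than the previous one.
Next gap: 25 days. 2031-07-16 + 25 days = 2031-08-10.
Next gap: 29 days. 2031-08-10 + 29 days = 2031-09-08.
Next gap: 33 days. 2031-09-08 + 33 days = 2031-10-11.
Next gap: 37 days. 2031-10-11 + 37 days = 2031-11-17.

2031-11-17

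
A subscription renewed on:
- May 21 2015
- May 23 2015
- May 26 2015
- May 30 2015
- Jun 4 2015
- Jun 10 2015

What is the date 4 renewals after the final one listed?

Intervals are 2, 3, 4, 5, 6 days — an arithmetic progression with common difference 1.
Next gap: 7 days. Jun 10 2015 + 7 days = Jun 17 2015.
Next gap: 8 days. Jun 17 2015 + 8 days = Jun 25 2015.
Next gap: 9 days. Jun 25 2015 + 9 days = Jul 4 2015.
Next gap: 10 days. Jul 4 2015 + 10 days = Jul 14 2015.

Jul 14 2015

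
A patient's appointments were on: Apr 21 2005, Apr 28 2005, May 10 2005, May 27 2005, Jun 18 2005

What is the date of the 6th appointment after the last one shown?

Feb 10 2006

Intervals are 7, 12, 17, 22 days — an arithmetic progression with common difference 5.
Next gap: 27 days. Jun 18 2005 + 27 days = Jul 15 2005.
Next gap: 32 days. Jul 15 2005 + 32 days = Aug 16 2005.
Next gap: 37 days. Aug 16 2005 + 37 days = Sep 22 2005.
Next gap: 42 days. Sep 22 2005 + 42 days = Nov 3 2005.
Next gap: 47 days. Nov 3 2005 + 47 days = Dec 20 2005.
Next gap: 52 days. Dec 20 2005 + 52 days = Feb 10 2006.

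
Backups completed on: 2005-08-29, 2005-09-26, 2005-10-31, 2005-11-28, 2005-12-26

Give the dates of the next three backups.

2006-01-30, 2006-02-27, 2006-03-27

All Mondays; the gaps (28, 35, 28, 28) vary with month length.
This is the last Monday of each month.
January 2006 ends with Monday 2006-01-30.
Last Monday of February 2006: 2006-02-27.
March 2006 ends with Monday 2006-03-27.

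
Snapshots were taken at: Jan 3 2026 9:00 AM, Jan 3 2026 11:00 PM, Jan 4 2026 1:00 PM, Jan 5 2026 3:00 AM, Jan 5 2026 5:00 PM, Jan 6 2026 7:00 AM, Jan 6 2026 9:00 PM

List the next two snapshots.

The interval is a steady 14 hours (14, 14, 14, 14, 14, 14).
Jan 6 2026 9:00 PM + 14 h = Jan 7 2026 11:00 AM.
Jan 7 2026 11:00 AM + 14 h = Jan 8 2026 1:00 AM.

Jan 7 2026 11:00 AM, Jan 8 2026 1:00 AM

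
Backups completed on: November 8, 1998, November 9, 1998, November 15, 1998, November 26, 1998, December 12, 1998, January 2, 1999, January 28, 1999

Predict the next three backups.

February 28, 1999; April 5, 1999; May 16, 1999

Gaps: 1, 6, 11, 16, 21, 26 days — each gap is 5 larger than the previous one.
Next gap: 31 days. January 28, 1999 + 31 days = February 28, 1999.
Next gap: 36 days. February 28, 1999 + 36 days = April 5, 1999.
Next gap: 41 days. April 5, 1999 + 41 days = May 16, 1999.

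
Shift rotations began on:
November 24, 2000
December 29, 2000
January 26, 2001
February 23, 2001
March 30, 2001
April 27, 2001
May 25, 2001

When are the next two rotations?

June 29, 2001; July 27, 2001

All Fridays; the gaps (35, 28, 28, 35, 28, 28) vary with month length.
This is the last Friday of each month.
June 2001 ends with Friday June 29, 2001.
Last Friday of July 2001: July 27, 2001.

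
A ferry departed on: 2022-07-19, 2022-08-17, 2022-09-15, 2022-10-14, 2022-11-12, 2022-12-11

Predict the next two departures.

2023-01-09, 2023-02-07

Gaps between consecutive events: 29, 29, 29, 29, 29 days — a constant 29-day interval.
2022-12-11 + 29 days = 2023-01-09.
2023-01-09 + 29 days = 2023-02-07.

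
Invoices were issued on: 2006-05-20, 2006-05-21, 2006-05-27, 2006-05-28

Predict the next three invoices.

Every event lands on a Saturday or Sunday (gaps cycle 1, 6, 1).
So the schedule is: every Saturday and Sunday.
Next Saturday: 2006-06-03.
The following Sunday is 2006-06-04.
Next Saturday: 2006-06-10.

2006-06-03, 2006-06-04, 2006-06-10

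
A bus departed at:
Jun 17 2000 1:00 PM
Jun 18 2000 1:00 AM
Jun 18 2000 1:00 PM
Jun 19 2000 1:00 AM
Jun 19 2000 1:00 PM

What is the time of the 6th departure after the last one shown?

Gaps: 12, 12, 12, 12 hours — each event is 12 hours after the previous one.
Jun 19 2000 1:00 PM + 12 h = Jun 20 2000 1:00 AM.
Jun 20 2000 1:00 AM + 12 h = Jun 20 2000 1:00 PM.
Jun 20 2000 1:00 PM + 12 h = Jun 21 2000 1:00 AM.
Jun 21 2000 1:00 AM + 12 h = Jun 21 2000 1:00 PM.
Jun 21 2000 1:00 PM + 12 h = Jun 22 2000 1:00 AM.
Jun 22 2000 1:00 AM + 12 h = Jun 22 2000 1:00 PM.

Jun 22 2000 1:00 PM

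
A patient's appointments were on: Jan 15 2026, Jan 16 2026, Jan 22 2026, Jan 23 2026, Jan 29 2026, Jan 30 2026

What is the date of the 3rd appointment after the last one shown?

Feb 12 2026

Every event lands on a Thursday or Friday (gaps cycle 1, 6, 1, 6, 1).
So the schedule is: every Thursday and Friday.
Next Thursday: Feb 5 2026.
The following Friday is Feb 6 2026.
Next Thursday: Feb 12 2026.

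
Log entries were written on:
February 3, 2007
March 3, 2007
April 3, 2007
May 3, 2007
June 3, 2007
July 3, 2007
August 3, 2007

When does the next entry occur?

September 3, 2007

Gaps: 28, 31, 30, 31, 30, 31 days — not constant. Every event is on the 3rd of the month.
Pattern: the 3rd of each month.
September 2007: September 3, 2007.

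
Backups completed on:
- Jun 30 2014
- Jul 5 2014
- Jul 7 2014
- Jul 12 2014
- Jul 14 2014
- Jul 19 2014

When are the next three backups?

Jul 21 2014, Jul 26 2014, Jul 28 2014

Every event lands on a Monday or Saturday (gaps cycle 5, 2, 5, 2, 5).
So the schedule is: every Monday and Saturday.
Next Monday: Jul 21 2014.
Next Saturday: Jul 26 2014.
Next Monday: Jul 28 2014.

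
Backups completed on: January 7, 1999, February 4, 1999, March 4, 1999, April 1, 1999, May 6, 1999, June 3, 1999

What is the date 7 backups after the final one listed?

All dates are Thursdays, 28, 28, 28, 35, 28 days apart.
Specifically, the 1st Thursday of each month.
July 1999 — 1st Thursday is July 1, 1999.
1st Thursday of August 1999: August 5, 1999.
September 1999 — 1st Thursday is September 2, 1999.
October 1999 — 1st Thursday is October 7, 1999.
November 1999 — 1st Thursday is November 4, 1999.
1st Thursday of December 1999: December 2, 1999.
January 2000 — 1st Thursday is January 6, 2000.

January 6, 2000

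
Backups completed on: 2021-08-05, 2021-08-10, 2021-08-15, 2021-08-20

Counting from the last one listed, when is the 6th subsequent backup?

Gaps between consecutive events: 5, 5, 5 days — a constant 5-day interval.
2021-08-20 + 5 days = 2021-08-25.
2021-08-25 + 5 days = 2021-08-30.
2021-08-30 + 5 days = 2021-09-04.
2021-09-04 + 5 days = 2021-09-09.
2021-09-09 + 5 days = 2021-09-14.
2021-09-14 + 5 days = 2021-09-19.

2021-09-19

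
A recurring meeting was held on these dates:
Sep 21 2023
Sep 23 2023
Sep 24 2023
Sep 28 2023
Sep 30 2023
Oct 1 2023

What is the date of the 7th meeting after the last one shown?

Gaps: 2, 1, 4, 2, 1 days — not constant, but cyclic with period 3.
The events fall on every Thursday, Saturday and Sunday.
Next Thursday: Oct 5 2023.
Next Saturday: Oct 7 2023.
Next Sunday: Oct 8 2023.
The following Thursday is Oct 12 2023.
Next Saturday: Oct 14 2023.
Next Sunday: Oct 15 2023.
Next Thursday: Oct 19 2023.

Oct 19 2023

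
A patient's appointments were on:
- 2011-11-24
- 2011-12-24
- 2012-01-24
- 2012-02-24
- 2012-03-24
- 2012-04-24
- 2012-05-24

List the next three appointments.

2012-06-24, 2012-07-24, 2012-08-24

Each date is the 24th; the gaps (30, 31, 31, 29, 31, 30) track the month lengths.
The rule is the 24th of each month.
June 2012: 2012-06-24.
Next: July 2012 → 2012-07-24.
Next: August 2012 → 2012-08-24.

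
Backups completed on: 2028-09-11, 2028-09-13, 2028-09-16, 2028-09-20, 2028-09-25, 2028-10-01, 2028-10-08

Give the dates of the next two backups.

Gaps: 2, 3, 4, 5, 6, 7 days — each gap is 1 larger than the previous one.
Next gap: 8 days. 2028-10-08 + 8 days = 2028-10-16.
Next gap: 9 days. 2028-10-16 + 9 days = 2028-10-25.

2028-10-16, 2028-10-25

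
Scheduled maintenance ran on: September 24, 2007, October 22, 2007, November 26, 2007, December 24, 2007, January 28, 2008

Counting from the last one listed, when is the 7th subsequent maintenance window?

Gaps: 28, 35, 28, 35 days — a mix of 28 and 35. Every date is a Monday.
Each is the 4th Monday of its month.
February 2008 — 4th Monday is February 25, 2008.
4th Monday of March 2008: March 24, 2008.
April 2008 — 4th Monday is April 28, 2008.
4th Monday of May 2008: May 26, 2008.
4th Monday of June 2008: June 23, 2008.
4th Monday of July 2008: July 28, 2008.
4th Monday of August 2008: August 25, 2008.

August 25, 2008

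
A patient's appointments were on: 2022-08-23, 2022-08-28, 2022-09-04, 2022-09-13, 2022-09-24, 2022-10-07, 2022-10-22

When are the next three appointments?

The spacing grows by 2 each time: 5, 7, 9, 11, 13, 15 days.
Next gap: 17 days. 2022-10-22 + 17 days = 2022-11-08.
Next gap: 19 days. 2022-11-08 + 19 days = 2022-11-27.
Next gap: 21 days. 2022-11-27 + 21 days = 2022-12-18.

2022-11-08, 2022-11-27, 2022-12-18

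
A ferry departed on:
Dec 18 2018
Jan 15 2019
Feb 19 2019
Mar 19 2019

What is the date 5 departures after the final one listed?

Aug 20 2019

These are Tuesdays at 28- or 35-day spacing (28, 35, 28).
The pattern: 3rd Tuesday of the month.
April 2019 — 3rd Tuesday is Apr 16 2019.
May 2019 — 3rd Tuesday is May 21 2019.
3rd Tuesday of June 2019: Jun 18 2019.
July 2019 — 3rd Tuesday is Jul 16 2019.
August 2019 — 3rd Tuesday is Aug 20 2019.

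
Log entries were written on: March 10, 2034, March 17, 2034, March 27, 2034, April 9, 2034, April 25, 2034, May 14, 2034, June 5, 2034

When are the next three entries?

June 30, 2034; July 28, 2034; August 28, 2034

Intervals are 7, 10, 13, 16, 19, 22 days — an arithmetic progression with common difference 3.
Next gap: 25 days. June 5, 2034 + 25 days = June 30, 2034.
Next gap: 28 days. June 30, 2034 + 28 days = July 28, 2034.
Next gap: 31 days. July 28, 2034 + 31 days = August 28, 2034.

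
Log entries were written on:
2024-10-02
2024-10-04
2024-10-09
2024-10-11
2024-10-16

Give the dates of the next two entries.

2024-10-18, 2024-10-23

The gap pattern 2, 5, 2, 5 repeats every 2 events.
These are the Wednesdays and Fridays of each week.
The following Friday is 2024-10-18.
Next Wednesday: 2024-10-23.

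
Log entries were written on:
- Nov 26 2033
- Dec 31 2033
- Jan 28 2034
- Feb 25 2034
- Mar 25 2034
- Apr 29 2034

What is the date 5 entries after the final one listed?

All Saturdays; the gaps (35, 28, 28, 28, 35) vary with month length.
This is the last Saturday of each month.
Last Saturday of May 2034: May 27 2034.
Last Saturday of June 2034: Jun 24 2034.
July 2034 ends with Saturday Jul 29 2034.
August 2034 ends with Saturday Aug 26 2034.
September 2034 ends with Saturday Sep 30 2034.

Sep 30 2034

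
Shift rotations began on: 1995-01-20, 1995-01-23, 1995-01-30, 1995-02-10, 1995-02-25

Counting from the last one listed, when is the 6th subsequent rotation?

Gaps: 3, 7, 11, 15 days — each gap is 4 larger than the previous one.
Next gap: 19 days. 1995-02-25 + 19 days = 1995-03-16.
Next gap: 23 days. 1995-03-16 + 23 days = 1995-04-08.
Next gap: 27 days. 1995-04-08 + 27 days = 1995-05-05.
Next gap: 31 days. 1995-05-05 + 31 days = 1995-06-05.
Next gap: 35 days. 1995-06-05 + 35 days = 1995-07-10.
Next gap: 39 days. 1995-07-10 + 39 days = 1995-08-18.

1995-08-18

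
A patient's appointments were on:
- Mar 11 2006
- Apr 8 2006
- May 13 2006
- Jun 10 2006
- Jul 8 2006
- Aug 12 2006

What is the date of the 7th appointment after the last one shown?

These are Saturdays at 28- or 35-day spacing (28, 35, 28, 28, 35).
The pattern: 2nd Saturday of the month.
2nd Saturday of September 2006: Sep 9 2006.
2nd Saturday of October 2006: Oct 14 2006.
November 2006 — 2nd Saturday is Nov 11 2006.
December 2006 — 2nd Saturday is Dec 9 2006.
2nd Saturday of January 2007: Jan 13 2007.
2nd Saturday of February 2007: Feb 10 2007.
2nd Saturday of March 2007: Mar 10 2007.

Mar 10 2007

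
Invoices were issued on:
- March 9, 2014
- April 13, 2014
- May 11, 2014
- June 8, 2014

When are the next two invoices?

Gaps: 35, 28, 28 days — a mix of 28 and 35. Every date is a Sunday.
Each is the 2nd Sunday of its month.
July 2014 — 2nd Sunday is July 13, 2014.
2nd Sunday of August 2014: August 10, 2014.

July 13, 2014; August 10, 2014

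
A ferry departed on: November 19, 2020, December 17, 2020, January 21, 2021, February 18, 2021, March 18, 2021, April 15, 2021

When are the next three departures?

May 20, 2021; June 17, 2021; July 15, 2021

Gaps: 28, 35, 28, 28, 28 days — a mix of 28 and 35. Every date is a Thursday.
Each is the 3rd Thursday of its month.
3rd Thursday of May 2021: May 20, 2021.
June 2021 — 3rd Thursday is June 17, 2021.
3rd Thursday of July 2021: July 15, 2021.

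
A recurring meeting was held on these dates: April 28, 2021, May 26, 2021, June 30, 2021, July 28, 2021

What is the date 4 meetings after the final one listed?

These are Wednesdays with 28, 35, 28-day gaps.
Each is the final Wednesday of its month — June 30, 2021 is past the 28th, so '4th Wednesday' doesn't fit.
Last Wednesday of August 2021: August 25, 2021.
Last Wednesday of September 2021: September 29, 2021.
Last Wednesday of October 2021: October 27, 2021.
Last Wednesday of November 2021: November 24, 2021.

November 24, 2021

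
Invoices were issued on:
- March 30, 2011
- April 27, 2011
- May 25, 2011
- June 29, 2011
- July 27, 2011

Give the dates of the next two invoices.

Every date is a Wednesday; gaps 28, 28, 35, 28 days.
Each is the last Wednesday of its month (at least one falls on the 29th or later, ruling out '4th Wednesday').
Last Wednesday of August 2011: August 31, 2011.
Last Wednesday of September 2011: September 28, 2011.

August 31, 2011; September 28, 2011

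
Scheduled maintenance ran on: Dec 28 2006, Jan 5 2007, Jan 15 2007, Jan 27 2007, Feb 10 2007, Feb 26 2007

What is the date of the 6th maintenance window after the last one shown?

Jul 14 2007

The spacing grows by 2 each time: 8, 10, 12, 14, 16 days.
Next gap: 18 days. Feb 26 2007 + 18 days = Mar 16 2007.
Next gap: 20 days. Mar 16 2007 + 20 days = Apr 5 2007.
Next gap: 22 days. Apr 5 2007 + 22 days = Apr 27 2007.
Next gap: 24 days. Apr 27 2007 + 24 days = May 21 2007.
Next gap: 26 days. May 21 2007 + 26 days = Jun 16 2007.
Next gap: 28 days. Jun 16 2007 + 28 days = Jul 14 2007.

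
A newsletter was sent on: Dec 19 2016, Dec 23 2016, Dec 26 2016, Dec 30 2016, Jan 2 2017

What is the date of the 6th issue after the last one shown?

Jan 23 2017

The gap pattern 4, 3, 4, 3 repeats every 2 events.
These are the Mondays and Fridays of each week.
The following Friday is Jan 6 2017.
Next Monday: Jan 9 2017.
Next Friday: Jan 13 2017.
The following Monday is Jan 16 2017.
The following Friday is Jan 20 2017.
Next Monday: Jan 23 2017.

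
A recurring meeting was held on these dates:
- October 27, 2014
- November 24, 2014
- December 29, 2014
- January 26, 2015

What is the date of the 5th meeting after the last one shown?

June 29, 2015

Every date is a Monday; gaps 28, 35, 28 days.
Each is the last Monday of its month (at least one falls on the 29th or later, ruling out '4th Monday').
February 2015 ends with Monday February 23, 2015.
Last Monday of March 2015: March 30, 2015.
April 2015 ends with Monday April 27, 2015.
May 2015 ends with Monday May 25, 2015.
June 2015 ends with Monday June 29, 2015.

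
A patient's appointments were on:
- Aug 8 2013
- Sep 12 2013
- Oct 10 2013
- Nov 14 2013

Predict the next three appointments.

Dec 12 2013, Jan 9 2014, Feb 13 2014

All dates are Thursdays, 35, 28, 35 days apart.
Specifically, the 2nd Thursday of each month.
2nd Thursday of December 2013: Dec 12 2013.
2nd Thursday of January 2014: Jan 9 2014.
February 2014 — 2nd Thursday is Feb 13 2014.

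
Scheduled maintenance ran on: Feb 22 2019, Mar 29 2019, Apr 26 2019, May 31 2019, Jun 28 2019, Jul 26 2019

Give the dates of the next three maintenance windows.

Every date is a Friday; gaps 35, 28, 35, 28, 28 days.
Each is the last Friday of its month (at least one falls on the 29th or later, ruling out '4th Friday').
August 2019 ends with Friday Aug 30 2019.
September 2019 ends with Friday Sep 27 2019.
October 2019 ends with Friday Oct 25 2019.

Aug 30 2019, Sep 27 2019, Oct 25 2019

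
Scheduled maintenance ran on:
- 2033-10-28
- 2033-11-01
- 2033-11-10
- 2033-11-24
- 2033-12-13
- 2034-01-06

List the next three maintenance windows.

2034-02-04, 2034-03-10, 2034-04-18

The spacing grows by 5 each time: 4, 9, 14, 19, 24 days.
Next gap: 29 days. 2034-01-06 + 29 days = 2034-02-04.
Next gap: 34 days. 2034-02-04 + 34 days = 2034-03-10.
Next gap: 39 days. 2034-03-10 + 39 days = 2034-04-18.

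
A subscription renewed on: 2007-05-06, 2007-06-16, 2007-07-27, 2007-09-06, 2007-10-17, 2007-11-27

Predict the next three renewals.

2008-01-07, 2008-02-17, 2008-03-29

Gaps between consecutive events: 41, 41, 41, 41, 41 days — a constant 41-day interval.
2007-11-27 + 41 days = 2008-01-07.
2008-01-07 + 41 days = 2008-02-17.
2008-02-17 + 41 days = 2008-03-29.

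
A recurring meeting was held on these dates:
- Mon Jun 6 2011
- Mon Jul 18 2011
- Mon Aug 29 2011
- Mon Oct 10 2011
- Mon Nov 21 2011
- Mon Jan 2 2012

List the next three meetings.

Mon Feb 13 2012, Mon Mar 26 2012, Mon May 7 2012

Every event comes 42 days after the last (42, 42, 42, 42, 42).
Mon Jan 2 2012 + 42 days = Mon Feb 13 2012.
Mon Feb 13 2012 + 42 days = Mon Mar 26 2012.
Mon Mar 26 2012 + 42 days = Mon May 7 2012.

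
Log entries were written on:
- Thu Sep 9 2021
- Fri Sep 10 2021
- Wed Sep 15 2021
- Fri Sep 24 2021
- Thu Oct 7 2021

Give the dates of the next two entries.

The spacing grows by 4 each time: 1, 5, 9, 13 days.
Next gap: 17 days. Thu Oct 7 2021 + 17 days = Sun Oct 24 2021.
Next gap: 21 days. Sun Oct 24 2021 + 21 days = Sun Nov 14 2021.

Sun Oct 24 2021, Sun Nov 14 2021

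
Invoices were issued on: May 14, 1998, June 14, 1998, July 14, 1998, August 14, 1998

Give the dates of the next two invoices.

September 14, 1998; October 14, 1998

The day-of-month is always 14 (31, 30, 31 days between events).
So this recurs on the 14th of each month.
September 1998: September 14, 1998.
Next: October 1998 → October 14, 1998.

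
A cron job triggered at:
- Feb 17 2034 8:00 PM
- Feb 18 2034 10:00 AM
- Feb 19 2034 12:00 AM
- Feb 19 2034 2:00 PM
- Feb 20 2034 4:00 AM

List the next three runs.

Gaps: 14, 14, 14, 14 hours — each event is 14 hours after the previous one.
Feb 20 2034 4:00 AM + 14 h = Feb 20 2034 6:00 PM.
Feb 20 2034 6:00 PM + 14 h = Feb 21 2034 8:00 AM.
Feb 21 2034 8:00 AM + 14 h = Feb 21 2034 10:00 PM.

Feb 20 2034 6:00 PM, Feb 21 2034 8:00 AM, Feb 21 2034 10:00 PM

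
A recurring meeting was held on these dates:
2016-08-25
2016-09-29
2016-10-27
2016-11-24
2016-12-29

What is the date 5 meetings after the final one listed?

Every date is a Thursday; gaps 35, 28, 28, 35 days.
Each is the last Thursday of its month (at least one falls on the 29th or later, ruling out '4th Thursday').
January 2017 ends with Thursday 2017-01-26.
February 2017 ends with Thursday 2017-02-23.
March 2017 ends with Thursday 2017-03-30.
April 2017 ends with Thursday 2017-04-27.
Last Thursday of May 2017: 2017-05-25.

2017-05-25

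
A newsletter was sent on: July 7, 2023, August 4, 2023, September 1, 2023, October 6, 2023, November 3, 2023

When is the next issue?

Gaps: 28, 28, 35, 28 days — a mix of 28 and 35. Every date is a Friday.
Each is the 1st Friday of its month.
1st Friday of December 2023: December 1, 2023.

December 1, 2023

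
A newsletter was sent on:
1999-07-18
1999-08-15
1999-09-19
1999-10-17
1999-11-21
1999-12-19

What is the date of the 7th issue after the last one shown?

These are Sundays at 28- or 35-day spacing (28, 35, 28, 35, 28).
The pattern: 3rd Sunday of the month.
3rd Sunday of January 2000: 2000-01-16.
February 2000 — 3rd Sunday is 2000-02-20.
March 2000 — 3rd Sunday is 2000-03-19.
April 2000 — 3rd Sunday is 2000-04-16.
3rd Sunday of May 2000: 2000-05-21.
June 2000 — 3rd Sunday is 2000-06-18.
3rd Sunday of July 2000: 2000-07-16.

2000-07-16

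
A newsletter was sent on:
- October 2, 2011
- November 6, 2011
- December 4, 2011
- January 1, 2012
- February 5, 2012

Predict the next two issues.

These are Sundays at 28- or 35-day spacing (35, 28, 28, 35).
The pattern: 1st Sunday of the month.
March 2012 — 1st Sunday is March 4, 2012.
April 2012 — 1st Sunday is April 1, 2012.

March 4, 2012; April 1, 2012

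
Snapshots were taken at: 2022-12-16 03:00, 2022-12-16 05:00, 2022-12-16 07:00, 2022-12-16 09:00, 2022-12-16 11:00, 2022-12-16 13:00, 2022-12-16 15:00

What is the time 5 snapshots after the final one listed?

2022-12-17 01:00

Spacing: 2, 2, 2, 2, 2, 2 h — constant 2 h.
2022-12-16 15:00 + 2 h = 2022-12-16 17:00.
2022-12-16 17:00 + 2 h = 2022-12-16 19:00.
2022-12-16 19:00 + 2 h = 2022-12-16 21:00.
2022-12-16 21:00 + 2 h = 2022-12-16 23:00.
2022-12-16 23:00 + 2 h = 2022-12-17 01:00.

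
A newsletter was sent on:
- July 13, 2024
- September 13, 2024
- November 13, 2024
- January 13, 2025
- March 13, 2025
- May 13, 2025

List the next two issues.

Each date is the 13th; the gaps (62, 61, 61, 59, 61) track the month lengths.
The rule is the 13th of every 2 months.
Next: July 2025 → July 13, 2025.
September 2025: September 13, 2025.

July 13, 2025; September 13, 2025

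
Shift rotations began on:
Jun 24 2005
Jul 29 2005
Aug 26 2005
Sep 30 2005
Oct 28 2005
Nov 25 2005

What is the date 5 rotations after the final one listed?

Apr 28 2006

All Fridays; the gaps (35, 28, 35, 28, 28) vary with month length.
This is the last Friday of each month.
Last Friday of December 2005: Dec 30 2005.
January 2006 ends with Friday Jan 27 2006.
Last Friday of February 2006: Feb 24 2006.
Last Friday of March 2006: Mar 31 2006.
Last Friday of April 2006: Apr 28 2006.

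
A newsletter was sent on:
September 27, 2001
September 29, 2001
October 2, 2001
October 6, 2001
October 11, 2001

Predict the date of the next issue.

Intervals are 2, 3, 4, 5 days — an arithmetic progression with common difference 1.
Next gap: 6 days. October 11, 2001 + 6 days = October 17, 2001.

October 17, 2001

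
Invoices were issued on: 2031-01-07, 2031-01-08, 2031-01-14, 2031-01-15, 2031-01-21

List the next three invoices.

2031-01-22, 2031-01-28, 2031-01-29

Gaps: 1, 6, 1, 6 days — not constant, but cyclic with period 2.
The events fall on every Tuesday and Wednesday.
The following Wednesday is 2031-01-22.
The following Tuesday is 2031-01-28.
The following Wednesday is 2031-01-29.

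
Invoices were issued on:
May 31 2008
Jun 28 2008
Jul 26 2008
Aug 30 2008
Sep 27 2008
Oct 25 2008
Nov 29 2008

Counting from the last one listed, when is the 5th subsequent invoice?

All Saturdays; the gaps (28, 28, 35, 28, 28, 35) vary with month length.
This is the last Saturday of each month.
December 2008 ends with Saturday Dec 27 2008.
Last Saturday of January 2009: Jan 31 2009.
February 2009 ends with Saturday Feb 28 2009.
Last Saturday of March 2009: Mar 28 2009.
Last Saturday of April 2009: Apr 25 2009.

Apr 25 2009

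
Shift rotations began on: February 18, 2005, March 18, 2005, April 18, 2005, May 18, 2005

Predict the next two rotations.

Each date is the 18th; the gaps (28, 31, 30) track the month lengths.
The rule is the 18th of each month.
Next: June 2005 → June 18, 2005.
July 2005: July 18, 2005.

June 18, 2005; July 18, 2005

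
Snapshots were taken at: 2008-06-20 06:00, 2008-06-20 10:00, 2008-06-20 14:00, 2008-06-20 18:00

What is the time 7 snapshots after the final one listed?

Spacing: 4, 4, 4 h — constant 4 h.
2008-06-20 18:00 + 4 h = 2008-06-20 22:00.
2008-06-20 22:00 + 4 h = 2008-06-21 02:00.
2008-06-21 02:00 + 4 h = 2008-06-21 06:00.
2008-06-21 06:00 + 4 h = 2008-06-21 10:00.
2008-06-21 10:00 + 4 h = 2008-06-21 14:00.
2008-06-21 14:00 + 4 h = 2008-06-21 18:00.
2008-06-21 18:00 + 4 h = 2008-06-21 22:00.

2008-06-21 22:00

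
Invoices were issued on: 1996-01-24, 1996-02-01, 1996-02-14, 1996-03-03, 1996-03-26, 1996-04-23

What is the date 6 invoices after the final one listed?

The spacing grows by 5 each time: 8, 13, 18, 23, 28 days.
Next gap: 33 days. 1996-04-23 + 33 days = 1996-05-26.
Next gap: 38 days. 1996-05-26 + 38 days = 1996-07-03.
Next gap: 43 days. 1996-07-03 + 43 days = 1996-08-15.
Next gap: 48 days. 1996-08-15 + 48 days = 1996-10-02.
Next gap: 53 days. 1996-10-02 + 53 days = 1996-11-24.
Next gap: 58 days. 1996-11-24 + 58 days = 1997-01-21.

1997-01-21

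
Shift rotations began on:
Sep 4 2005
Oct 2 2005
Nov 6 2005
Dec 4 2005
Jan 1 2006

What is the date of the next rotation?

Feb 5 2006

Gaps: 28, 35, 28, 28 days — a mix of 28 and 35. Every date is a Sunday.
Each is the 1st Sunday of its month.
1st Sunday of February 2006: Feb 5 2006.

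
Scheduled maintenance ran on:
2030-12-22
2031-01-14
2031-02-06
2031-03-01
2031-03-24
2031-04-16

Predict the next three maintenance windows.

2031-05-09, 2031-06-01, 2031-06-24

Every event comes 23 days after the last (23, 23, 23, 23, 23).
2031-04-16 + 23 days = 2031-05-09.
2031-05-09 + 23 days = 2031-06-01.
2031-06-01 + 23 days = 2031-06-24.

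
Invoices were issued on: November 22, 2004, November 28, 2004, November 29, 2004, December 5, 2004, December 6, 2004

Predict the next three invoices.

December 12, 2004; December 13, 2004; December 19, 2004

The gap pattern 6, 1, 6, 1 repeats every 2 events.
These are the Mondays and Sundays of each week.
The following Sunday is December 12, 2004.
Next Monday: December 13, 2004.
The following Sunday is December 19, 2004.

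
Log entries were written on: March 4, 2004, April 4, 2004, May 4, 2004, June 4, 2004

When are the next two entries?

Each date is the 4th; the gaps (31, 30, 31) track the month lengths.
The rule is the 4th of each month.
Next: July 2004 → July 4, 2004.
Next: August 2004 → August 4, 2004.

July 4, 2004; August 4, 2004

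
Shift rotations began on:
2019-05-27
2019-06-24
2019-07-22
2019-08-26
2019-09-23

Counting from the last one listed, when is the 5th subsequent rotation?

2020-02-24

All dates are Mondays, 28, 28, 35, 28 days apart.
Specifically, the 4th Monday of each month.
October 2019 — 4th Monday is 2019-10-28.
November 2019 — 4th Monday is 2019-11-25.
4th Monday of December 2019: 2019-12-23.
January 2020 — 4th Monday is 2020-01-27.
February 2020 — 4th Monday is 2020-02-24.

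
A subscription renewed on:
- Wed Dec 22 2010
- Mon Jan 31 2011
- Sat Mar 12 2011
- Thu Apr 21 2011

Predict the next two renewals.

Every event comes 40 days after the last (40, 40, 40).
Thu Apr 21 2011 + 40 days = Tue May 31 2011.
Tue May 31 2011 + 40 days = Sun Jul 10 2011.

Tue May 31 2011, Sun Jul 10 2011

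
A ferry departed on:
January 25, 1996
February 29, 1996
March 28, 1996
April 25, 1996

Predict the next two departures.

All Thursdays; the gaps (35, 28, 28) vary with month length.
This is the last Thursday of each month.
May 1996 ends with Thursday May 30, 1996.
June 1996 ends with Thursday June 27, 1996.

May 30, 1996; June 27, 1996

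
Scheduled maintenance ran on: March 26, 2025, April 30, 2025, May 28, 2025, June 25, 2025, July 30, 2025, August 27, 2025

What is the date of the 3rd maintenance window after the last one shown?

These are Wednesdays with 35, 28, 28, 35, 28-day gaps.
Each is the final Wednesday of its month — April 30, 2025 is past the 28th, so '4th Wednesday' doesn't fit.
September 2025 ends with Wednesday September 24, 2025.
October 2025 ends with Wednesday October 29, 2025.
Last Wednesday of November 2025: November 26, 2025.

November 26, 2025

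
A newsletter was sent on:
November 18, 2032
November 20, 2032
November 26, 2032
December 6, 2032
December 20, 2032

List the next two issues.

The spacing grows by 4 each time: 2, 6, 10, 14 days.
Next gap: 18 days. December 20, 2032 + 18 days = January 7, 2033.
Next gap: 22 days. January 7, 2033 + 22 days = January 29, 2033.

January 7, 2033; January 29, 2033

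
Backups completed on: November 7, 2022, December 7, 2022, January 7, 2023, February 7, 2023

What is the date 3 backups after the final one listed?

May 7, 2023

The day-of-month is always 7 (30, 31, 31 days between events).
So this recurs on the 7th of each month.
March 2023: March 7, 2023.
Next: April 2023 → April 7, 2023.
Next: May 2023 → May 7, 2023.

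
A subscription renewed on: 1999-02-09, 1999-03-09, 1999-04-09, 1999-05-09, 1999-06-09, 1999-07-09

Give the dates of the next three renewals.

Each date is the 9th; the gaps (28, 31, 30, 31, 30) track the month lengths.
The rule is the 9th of each month.
August 1999: 1999-08-09.
Next: September 1999 → 1999-09-09.
October 1999: 1999-10-09.

1999-08-09, 1999-09-09, 1999-10-09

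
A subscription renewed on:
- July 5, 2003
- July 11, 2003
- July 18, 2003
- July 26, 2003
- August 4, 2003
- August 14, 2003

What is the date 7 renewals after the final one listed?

The spacing grows by 1 each time: 6, 7, 8, 9, 10 days.
Next gap: 11 days. August 14, 2003 + 11 days = August 25, 2003.
Next gap: 12 days. August 25, 2003 + 12 days = September 6, 2003.
Next gap: 13 days. September 6, 2003 + 13 days = September 19, 2003.
Next gap: 14 days. September 19, 2003 + 14 days = October 3, 2003.
Next gap: 15 days. October 3, 2003 + 15 days = October 18, 2003.
Next gap: 16 days. October 18, 2003 + 16 days = November 3, 2003.
Next gap: 17 days. November 3, 2003 + 17 days = November 20, 2003.

November 20, 2003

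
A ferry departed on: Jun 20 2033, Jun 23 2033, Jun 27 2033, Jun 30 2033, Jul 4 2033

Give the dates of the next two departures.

Gaps: 3, 4, 3, 4 days — not constant, but cyclic with period 2.
The events fall on every Monday and Thursday.
The following Thursday is Jul 7 2033.
The following Monday is Jul 11 2033.

Jul 7 2033, Jul 11 2033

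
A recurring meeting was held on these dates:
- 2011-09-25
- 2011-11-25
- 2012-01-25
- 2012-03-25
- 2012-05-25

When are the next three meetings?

2012-07-25, 2012-09-25, 2012-11-25

The day-of-month is always 25 (61, 61, 60, 61 days between events).
So this recurs on the 25th of every 2 months.
July 2012: 2012-07-25.
September 2012: 2012-09-25.
November 2012: 2012-11-25.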